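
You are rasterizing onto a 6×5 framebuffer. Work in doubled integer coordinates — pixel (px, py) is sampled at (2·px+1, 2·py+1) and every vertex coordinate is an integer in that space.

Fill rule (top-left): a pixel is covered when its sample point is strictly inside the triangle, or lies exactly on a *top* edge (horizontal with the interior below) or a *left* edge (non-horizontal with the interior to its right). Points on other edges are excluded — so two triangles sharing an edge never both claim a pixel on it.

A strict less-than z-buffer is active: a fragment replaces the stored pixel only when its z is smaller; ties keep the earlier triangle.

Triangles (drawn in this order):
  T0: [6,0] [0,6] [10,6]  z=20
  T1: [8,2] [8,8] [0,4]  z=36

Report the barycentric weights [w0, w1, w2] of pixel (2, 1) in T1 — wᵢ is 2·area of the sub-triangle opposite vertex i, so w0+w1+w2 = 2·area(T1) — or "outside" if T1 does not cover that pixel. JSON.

T0:
  2·area = 60  (B↔C swapped to make it positive)
  edge (6, 0)→(10, 6): d=(4,6) right/bottom  bias=-1
  edge (10, 6)→(0, 6): d=(-10,0) right/bottom  bias=-1
  edge (0, 6)→(6, 0): d=(6,-6) top-left  bias=+0
    (2,0)@(5, 1): e=[10,50,0] → #  [on edge]
    (3,0)@(7, 1): e=[-2,50,12] → ·
    (1,1)@(3, 3): e=[30,30,0] → #  [on edge]
    (3,1)@(7, 3): e=[6,30,24] → #
    (4,1)@(9, 3): e=[-6,30,36] → ·
    (0,2)@(1, 5): e=[50,10,0] → #  [on edge]
    (4,2)@(9, 5): e=[2,10,48] → #
    (5,2)@(11, 5): e=[-10,10,60] → ·
    (0,3)@(1, 7): e=[58,-10,12] → ·
    (1,3)@(3, 7): e=[46,-10,24] → ·
    (2,3)@(5, 7): e=[34,-10,36] → ·
    (3,3)@(7, 7): e=[22,-10,48] → ·
  covered (9 px):
    · · # · · ·
    · # # # · ·
    # # # # # ·
    · · · · · ·
    · · · · · ·
T1:
  2·area = 48
  edge (8, 2)→(8, 8): d=(0,6) right/bottom  bias=-1
  edge (8, 8)→(0, 4): d=(-8,-4) top-left  bias=+0
  edge (0, 4)→(8, 2): d=(8,-2) top-left  bias=+0
    (2,1)@(5, 3): e=[18,28,2] → #
    (3,1)@(7, 3): e=[6,36,6] → #
    (4,1)@(9, 3): e=[-6,44,10] → ·
    (1,2)@(3, 5): e=[30,4,14] → #
    (4,2)@(9, 5): e=[-6,28,26] → ·
    (1,3)@(3, 7): e=[30,-12,30] → ·
    (2,3)@(5, 7): e=[18,-4,34] → ·
    (3,3)@(7, 7): e=[6,4,38] → #
    (4,3)@(9, 7): e=[-6,12,42] → ·
    (3,4)@(7, 9): e=[6,-12,54] → ·
  covered (6 px):
    · · · · · ·
    · · # # · ·
    · # # # · ·
    · · · # · ·
    · · · · · ·

Final: [28,2,18]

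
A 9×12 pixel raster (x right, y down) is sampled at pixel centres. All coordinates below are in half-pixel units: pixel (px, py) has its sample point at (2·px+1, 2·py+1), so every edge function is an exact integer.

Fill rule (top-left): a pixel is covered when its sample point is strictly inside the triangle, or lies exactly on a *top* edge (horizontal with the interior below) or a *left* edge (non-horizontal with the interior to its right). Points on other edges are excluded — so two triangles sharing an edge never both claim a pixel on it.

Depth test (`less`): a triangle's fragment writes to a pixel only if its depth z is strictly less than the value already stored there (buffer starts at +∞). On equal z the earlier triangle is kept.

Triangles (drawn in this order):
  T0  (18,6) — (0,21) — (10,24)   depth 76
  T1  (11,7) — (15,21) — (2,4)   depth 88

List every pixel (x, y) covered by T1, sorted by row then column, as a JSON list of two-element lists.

T0:
  2·area = 204  (B↔C swapped to make it positive)
  edge (18, 6)→(10, 24): d=(-8,18) right/bottom  bias=-1
  edge (10, 24)→(0, 21): d=(-10,-3) top-left  bias=+0
  edge (0, 21)→(18, 6): d=(18,-15) top-left  bias=+0
    (8,3)@(17, 7): e=[10,191,3] → X
    (7,4)@(15, 9): e=[30,165,9] → X
    (8,4)@(17, 9): e=[-6,171,39] → .
    (6,5)@(13, 11): e=[50,139,15] → X
    (8,5)@(17, 11): e=[-22,151,75] → .
    (5,6)@(11, 13): e=[70,113,21] → X
    (7,6)@(15, 13): e=[-2,125,81] → .
    (4,7)@(9, 15): e=[90,87,27] → X
    (7,7)@(15, 15): e=[-18,105,117] → .
    (2,8)@(5, 17): e=[146,55,3] → X
    (3,8)@(7, 17): e=[110,61,33] → X
    (7,8)@(15, 17): e=[-34,85,153] → .
  covered (27 px):
    . . . . . . . . .
    . . . . . . . . .
    . . . . . . . . .
    . . . . . . . . X
    . . . . . . . X .
    . . . . . . X X .
    . . . . . X X . .
    . . . . X X X . .
    . . X X X X X . .
    . X X X X X . . .
    X X X X X X . . .
    . . . X X . . . .
T1:
  2·area = 114
  edge (11, 7)→(15, 21): d=(4,14) right/bottom  bias=-1
  edge (15, 21)→(2, 4): d=(-13,-17) top-left  bias=+0
  edge (2, 4)→(11, 7): d=(9,3) right/bottom  bias=-1
    (1,2)@(3, 5): e=[104,4,6] → X
    (2,2)@(5, 5): e=[76,38,0] → .  [on edge]
    (1,3)@(3, 7): e=[112,-22,24] → .
    (2,3)@(5, 7): e=[84,12,18] → X
    (3,3)@(7, 7): e=[56,46,12] → X
    (4,3)@(9, 7): e=[28,80,6] → X
    (5,3)@(11, 7): e=[0,114,0] → .  [on edge]
    (2,4)@(5, 9): e=[92,-14,36] → .
    (3,4)@(7, 9): e=[64,20,30] → X
    (5,4)@(11, 9): e=[8,88,18] → X
    (6,4)@(13, 9): e=[-20,122,12] → .
    (8,4)@(17, 9): e=[-76,190,0] → .  [on edge]
    (7,10)@(15, 21): e=[0,0,114] → .  [on edge]
  covered (14 px):
    . . . . . . . . .
    . . . . . . . . .
    . X . . . . . . .
    . . X X X . . . .
    . . . X X X . . .
    . . . . X X . . .
    . . . . X X . . .
    . . . . . X X . .
    . . . . . . X . .
    . . . . . . . . .
    . . . . . . . . .
    . . . . . . . . .

Final: [[1,2],[2,3],[3,3],[4,3],[3,4],[4,4],[5,4],[4,5],[5,5],[4,6],[5,6],[5,7],[6,7],[6,8]]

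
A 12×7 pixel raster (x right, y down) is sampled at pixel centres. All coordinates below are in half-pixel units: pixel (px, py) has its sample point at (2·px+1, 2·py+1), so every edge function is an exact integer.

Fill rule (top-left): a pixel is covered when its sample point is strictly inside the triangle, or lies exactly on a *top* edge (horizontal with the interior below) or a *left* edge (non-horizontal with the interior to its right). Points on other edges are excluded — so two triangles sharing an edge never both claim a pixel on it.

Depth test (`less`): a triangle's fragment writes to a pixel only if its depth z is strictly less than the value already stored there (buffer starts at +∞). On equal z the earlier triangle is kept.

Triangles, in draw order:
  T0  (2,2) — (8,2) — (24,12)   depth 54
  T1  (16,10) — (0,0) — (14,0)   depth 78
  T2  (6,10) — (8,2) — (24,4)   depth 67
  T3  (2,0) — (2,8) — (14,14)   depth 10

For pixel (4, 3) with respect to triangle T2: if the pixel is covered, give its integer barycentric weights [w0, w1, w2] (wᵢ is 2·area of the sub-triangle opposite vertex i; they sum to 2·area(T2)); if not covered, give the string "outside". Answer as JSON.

T0:
  2·area = 60
  edge (2, 2)→(8, 2): d=(6,0) top-left  bias=+0
  edge (8, 2)→(24, 12): d=(16,10) right/bottom  bias=-1
  edge (24, 12)→(2, 2): d=(-22,-10) top-left  bias=+0
    (2,1)@(5, 3): e=[6,46,8] → X
    (3,1)@(7, 3): e=[6,26,28] → X
    (4,1)@(9, 3): e=[6,6,48] → X
    (5,1)@(11, 3): e=[6,-14,68] → .
    (2,2)@(5, 5): e=[18,78,-36] → .
    (3,2)@(7, 5): e=[18,58,-16] → .
    (4,2)@(9, 5): e=[18,38,4] → X
    (5,2)@(11, 5): e=[18,18,24] → X
    (6,2)@(13, 5): e=[18,-2,44] → .
    (4,3)@(9, 7): e=[30,70,-40] → .
    (5,3)@(11, 7): e=[30,50,-20] → .
    (6,3)@(13, 7): e=[30,30,0] → X  [on edge]
  covered (8 px):
    . . . . . . . . . . . .
    . . X X X . . . . . . .
    . . . . X X . . . . . .
    . . . . . . X X . . . .
    . . . . . . . . . X . .
    . . . . . . . . . . . .
    . . . . . . . . . . . .
T1:
  2·area = 140
  edge (16, 10)→(0, 0): d=(-16,-10) top-left  bias=+0
  edge (0, 0)→(14, 0): d=(14,0) top-left  bias=+0
  edge (14, 0)→(16, 10): d=(2,10) right/bottom  bias=-1
    (1,0)@(3, 1): e=[14,14,112] → X
    (2,0)@(5, 1): e=[34,14,92] → X
    (3,0)@(7, 1): e=[54,14,72] → X
    (4,0)@(9, 1): e=[74,14,52] → X
    (5,0)@(11, 1): e=[94,14,32] → X
    (6,0)@(13, 1): e=[114,14,12] → X
    (7,0)@(15, 1): e=[134,14,-8] → .
    (1,1)@(3, 3): e=[-18,42,116] → .
    (2,1)@(5, 3): e=[2,42,96] → X
    (7,1)@(15, 3): e=[102,42,-4] → .
    (2,2)@(5, 5): e=[-30,70,100] → .
    (3,2)@(7, 5): e=[-10,70,80] → .
    (7,2)@(15, 5): e=[70,70,0] → .  [on edge]
  covered (17 px):
    . X X X X X X . . . . .
    . . X X X X X . . . . .
    . . . . X X X . . . . .
    . . . . . . X X . . . .
    . . . . . . . X . . . .
    . . . . . . . . . . . .
    . . . . . . . . . . . .
T2:
  2·area = 132
  edge (6, 10)→(8, 2): d=(2,-8) top-left  bias=+0
  edge (8, 2)→(24, 4): d=(16,2) right/bottom  bias=-1
  edge (24, 4)→(6, 10): d=(-18,6) right/bottom  bias=-1
    (4,1)@(9, 3): e=[10,14,108] → X
    (5,1)@(11, 3): e=[26,10,96] → X
    (6,1)@(13, 3): e=[42,6,84] → X
    (7,1)@(15, 3): e=[58,2,72] → X
    (8,1)@(17, 3): e=[74,-2,60] → .
    (4,2)@(9, 5): e=[14,46,72] → X
    (8,2)@(17, 5): e=[78,30,24] → X
    (9,2)@(19, 5): e=[94,26,12] → X
    (10,2)@(21, 5): e=[110,22,0] → .  [on edge]
    (3,3)@(7, 7): e=[2,82,48] → X
    (7,3)@(15, 7): e=[66,66,0] → .  [on edge]
    (8,3)@(17, 7): e=[82,62,-12] → .
    (4,4)@(9, 9): e=[22,110,0] → .  [on edge]
    (1,5)@(3, 11): e=[-22,154,0] → .  [on edge]
  covered (15 px):
    . . . . . . . . . . . .
    . . . . X X X X . . . .
    . . . . X X X X X X . .
    . . . X X X X . . . . .
    . . . X . . . . . . . .
    . . . . . . . . . . . .
    . . . . . . . . . . . .
T3:
  2·area = 96  (B↔C swapped to make it positive)
  edge (2, 0)→(14, 14): d=(12,14) right/bottom  bias=-1
  edge (14, 14)→(2, 8): d=(-12,-6) top-left  bias=+0
  edge (2, 8)→(2, 0): d=(0,-8) top-left  bias=+0
    (1,1)@(3, 3): e=[22,66,8] → X
    (2,1)@(5, 3): e=[-6,78,24] → .
    (1,2)@(3, 5): e=[46,42,8] → X
    (2,2)@(5, 5): e=[18,54,24] → X
    (3,2)@(7, 5): e=[-10,66,40] → .
    (1,3)@(3, 7): e=[70,18,8] → X
    (3,3)@(7, 7): e=[14,42,40] → X
    (4,3)@(9, 7): e=[-14,54,56] → .
    (1,4)@(3, 9): e=[94,-6,8] → .
    (2,4)@(5, 9): e=[66,6,24] → X
    (4,4)@(9, 9): e=[10,30,56] → X
    (5,4)@(11, 9): e=[-18,42,72] → .
  covered (12 px):
    . . . . . . . . . . . .
    . X . . . . . . . . . .
    . X X . . . . . . . . .
    . X X X . . . . . . . .
    . . X X X . . . . . . .
    . . . . X X . . . . . .
    . . . . . . X . . . . .

Final: [78,36,18]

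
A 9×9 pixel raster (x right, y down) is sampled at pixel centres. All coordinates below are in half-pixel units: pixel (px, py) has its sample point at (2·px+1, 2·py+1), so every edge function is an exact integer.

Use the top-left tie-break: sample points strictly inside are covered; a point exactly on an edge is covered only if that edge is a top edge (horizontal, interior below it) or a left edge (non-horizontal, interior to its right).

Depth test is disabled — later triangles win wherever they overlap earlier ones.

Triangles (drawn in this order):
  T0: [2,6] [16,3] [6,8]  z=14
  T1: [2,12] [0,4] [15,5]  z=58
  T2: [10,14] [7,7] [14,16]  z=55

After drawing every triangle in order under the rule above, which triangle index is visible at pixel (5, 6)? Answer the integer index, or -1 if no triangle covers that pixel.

T0:
  2·area = 40
  edge (2, 6)→(16, 3): d=(14,-3) top-left  bias=+0
  edge (16, 3)→(6, 8): d=(-10,5) right/bottom  bias=-1
  edge (6, 8)→(2, 6): d=(-4,-2) top-left  bias=+0
    (3,2)@(7, 5): e=[1,25,14] → █
    (4,2)@(9, 5): e=[7,15,18] → █
    (5,2)@(11, 5): e=[13,5,22] → █
    (6,2)@(13, 5): e=[19,-5,26] → ·
    (2,3)@(5, 7): e=[23,15,2] → █
    (4,3)@(9, 7): e=[35,-5,10] → ·
    (5,3)@(11, 7): e=[41,-15,14] → ·
    (2,4)@(5, 9): e=[51,-5,-6] → ·
    (3,4)@(7, 9): e=[57,-15,-2] → ·
  covered (5 px):
    · · · · · · · · ·
    · · · · · · · · ·
    · · · █ █ █ · · ·
    · · █ █ · · · · ·
    · · · · · · · · ·
    · · · · · · · · ·
    · · · · · · · · ·
    · · · · · · · · ·
    · · · · · · · · ·
T1:
  2·area = 118
  edge (2, 12)→(0, 4): d=(-2,-8) top-left  bias=+0
  edge (0, 4)→(15, 5): d=(15,1) right/bottom  bias=-1
  edge (15, 5)→(2, 12): d=(-13,7) right/bottom  bias=-1
    (0,2)@(1, 5): e=[6,14,98] → █
    (1,2)@(3, 5): e=[22,12,84] → █
    (2,2)@(5, 5): e=[38,10,70] → █
    (3,2)@(7, 5): e=[54,8,56] → █
    (4,2)@(9, 5): e=[70,6,42] → █
    (5,2)@(11, 5): e=[86,4,28] → █
    (6,2)@(13, 5): e=[102,2,14] → █
    (7,2)@(15, 5): e=[118,0,0] → ·  [on edge]
    (0,3)@(1, 7): e=[2,44,72] → █
    (6,3)@(13, 7): e=[98,32,-12] → ·
    (0,4)@(1, 9): e=[-2,74,46] → ·
    (1,4)@(3, 9): e=[14,72,32] → █
  covered (17 px):
    · · · · · · · · ·
    · · · · · · · · ·
    █ █ █ █ █ █ █ · ·
    █ █ █ █ █ █ · · ·
    · █ █ █ · · · · ·
    · █ · · · · · · ·
    · · · · · · · · ·
    · · · · · · · · ·
    · · · · · · · · ·
T2:
  2·area = 22
  edge (10, 14)→(7, 7): d=(-3,-7) top-left  bias=+0
  edge (7, 7)→(14, 16): d=(7,9) right/bottom  bias=-1
  edge (14, 16)→(10, 14): d=(-4,-2) top-left  bias=+0
    (3,3)@(7, 7): e=[0,0,22] → ·  [on edge]
    (4,5)@(9, 11): e=[2,10,10] → █
    (5,5)@(11, 11): e=[16,-8,14] → ·
    (4,6)@(9, 13): e=[-4,24,2] → ·
    (5,6)@(11, 13): e=[10,6,6] → █
    (6,6)@(13, 13): e=[24,-12,10] → ·
    (5,7)@(11, 15): e=[4,20,-2] → ·
    (6,7)@(13, 15): e=[18,2,2] → █
    (7,7)@(15, 15): e=[32,-16,6] → ·
    (6,8)@(13, 17): e=[12,16,-6] → ·
  covered (3 px):
    · · · · · · · · ·
    · · · · · · · · ·
    · · · · · · · · ·
    · · · · · · · · ·
    · · · · · · · · ·
    · · · · █ · · · ·
    · · · · · █ · · ·
    · · · · · · █ · ·
    · · · · · · · · ·

Z-buffer (winner per pixel, '.' = empty):
  . . . . . . . . .
  . . . . . . . . .
  1 1 1 1 1 1 1 . .
  1 1 1 1 1 1 . . .
  . 1 1 1 . . . . .
  . 1 . . 2 . . . .
  . . . . . 2 . . .
  . . . . . . 2 . .
  . . . . . . . . .

Result: 2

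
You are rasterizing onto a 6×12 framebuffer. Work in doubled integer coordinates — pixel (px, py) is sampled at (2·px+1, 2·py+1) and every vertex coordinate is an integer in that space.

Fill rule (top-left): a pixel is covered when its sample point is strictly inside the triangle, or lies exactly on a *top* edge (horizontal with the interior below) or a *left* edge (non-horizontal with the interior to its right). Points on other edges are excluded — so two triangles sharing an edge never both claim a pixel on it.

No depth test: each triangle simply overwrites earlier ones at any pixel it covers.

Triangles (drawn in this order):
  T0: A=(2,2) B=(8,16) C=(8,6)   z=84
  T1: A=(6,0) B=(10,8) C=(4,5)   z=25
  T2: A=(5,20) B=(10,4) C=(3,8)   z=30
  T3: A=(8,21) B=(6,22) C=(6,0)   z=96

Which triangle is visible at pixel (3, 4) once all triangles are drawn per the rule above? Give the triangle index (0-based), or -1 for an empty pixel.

T0:
  2·area = 60  (B↔C swapped to make it positive)
  edge (2, 2)→(8, 6): d=(6,4) right/bottom  bias=-1
  edge (8, 6)→(8, 16): d=(0,10) right/bottom  bias=-1
  edge (8, 16)→(2, 2): d=(-6,-14) top-left  bias=+0
    (1,1)@(3, 3): e=[2,50,8] → #
    (2,1)@(5, 3): e=[-6,30,36] → ·
    (1,2)@(3, 5): e=[14,50,-4] → ·
    (2,2)@(5, 5): e=[6,30,24] → #
    (3,2)@(7, 5): e=[-2,10,52] → ·
    (2,3)@(5, 7): e=[18,30,12] → #
    (3,3)@(7, 7): e=[10,10,40] → #
    (4,3)@(9, 7): e=[2,-10,68] → ·
    (2,4)@(5, 9): e=[30,30,0] → #  [on edge]
    (4,4)@(9, 9): e=[14,-10,56] → ·
    (2,5)@(5, 11): e=[42,30,-12] → ·
    (3,5)@(7, 11): e=[34,10,16] → #
    (5,11)@(11, 23): e=[90,-30,0] → ·  [on edge]
  covered (8 px):
    · · · · · ·
    · # · · · ·
    · · # · · ·
    · · # # · ·
    · · # # · ·
    · · · # · ·
    · · · # · ·
    · · · · · ·
    · · · · · ·
    · · · · · ·
    · · · · · ·
    · · · · · ·
T1:
  2·area = 36
  edge (6, 0)→(10, 8): d=(4,8) right/bottom  bias=-1
  edge (10, 8)→(4, 5): d=(-6,-3) top-left  bias=+0
  edge (4, 5)→(6, 0): d=(2,-5) top-left  bias=+0
    (2,1)@(5, 3): e=[20,15,1] → #
    (3,1)@(7, 3): e=[4,21,11] → #
    (4,1)@(9, 3): e=[-12,27,21] → ·
    (2,2)@(5, 5): e=[28,3,5] → #
    (4,2)@(9, 5): e=[-4,15,25] → ·
    (2,3)@(5, 7): e=[36,-9,9] → ·
    (3,3)@(7, 7): e=[20,-3,19] → ·
    (4,3)@(9, 7): e=[4,3,29] → #
    (5,3)@(11, 7): e=[-12,9,39] → ·
    (4,4)@(9, 9): e=[12,-9,33] → ·
  covered (5 px):
    · · · · · ·
    · · # # · ·
    · · # # · ·
    · · · · # ·
    · · · · · ·
    · · · · · ·
    · · · · · ·
    · · · · · ·
    · · · · · ·
    · · · · · ·
    · · · · · ·
    · · · · · ·
T2:
  2·area = 92  (B↔C swapped to make it positive)
  edge (5, 20)→(3, 8): d=(-2,-12) top-left  bias=+0
  edge (3, 8)→(10, 4): d=(7,-4) top-left  bias=+0
  edge (10, 4)→(5, 20): d=(-5,16) right/bottom  bias=-1
    (4,2)@(9, 5): e=[78,3,11] → #
    (5,2)@(11, 5): e=[102,11,-21] → ·
    (2,3)@(5, 7): e=[26,1,65] → #
    (3,3)@(7, 7): e=[50,9,33] → #
    (5,3)@(11, 7): e=[98,25,-31] → ·
    (2,4)@(5, 9): e=[22,15,55] → #
    (4,4)@(9, 9): e=[70,31,-9] → ·
    (2,5)@(5, 11): e=[18,29,45] → #
    (4,5)@(9, 11): e=[66,45,-19] → ·
    (2,6)@(5, 13): e=[14,43,35] → #
    (4,6)@(9, 13): e=[62,59,-29] → ·
    (2,7)@(5, 15): e=[10,57,25] → #
  covered (13 px):
    · · · · · ·
    · · · · · ·
    · · · · # ·
    · · # # # ·
    · · # # · ·
    · · # # · ·
    · · # # · ·
    · · # · · ·
    · · # · · ·
    · · # · · ·
    · · · · · ·
    · · · · · ·
T3:
  2·area = 44
  edge (8, 21)→(6, 22): d=(-2,1) right/bottom  bias=-1
  edge (6, 22)→(6, 0): d=(0,-22) top-left  bias=+0
  edge (6, 0)→(8, 21): d=(2,21) right/bottom  bias=-1
    (3,5)@(7, 11): e=[21,22,1] → #
    (4,5)@(9, 11): e=[19,66,-41] → ·
    (3,6)@(7, 13): e=[17,22,5] → #
    (4,6)@(9, 13): e=[15,66,-37] → ·
    (3,7)@(7, 15): e=[13,22,9] → #
    (4,7)@(9, 15): e=[11,66,-33] → ·
    (3,8)@(7, 17): e=[9,22,13] → #
    (4,8)@(9, 17): e=[7,66,-29] → ·
    (3,9)@(7, 19): e=[5,22,17] → #
    (4,9)@(9, 19): e=[3,66,-25] → ·
    (3,10)@(7, 21): e=[1,22,21] → #
    (4,10)@(9, 21): e=[-1,66,-21] → ·
  covered (6 px):
    · · · · · ·
    · · · · · ·
    · · · · · ·
    · · · · · ·
    · · · · · ·
    · · · # · ·
    · · · # · ·
    · · · # · ·
    · · · # · ·
    · · · # · ·
    · · · # · ·
    · · · · · ·

Z-buffer (winner per pixel, '.' = empty):
  . . . . . .
  . 0 1 1 . .
  . . 1 1 2 .
  . . 2 2 2 .
  . . 2 2 . .
  . . 2 3 . .
  . . 2 3 . .
  . . 2 3 . .
  . . 2 3 . .
  . . 2 3 . .
  . . . 3 . .
  . . . . . .

Result: 2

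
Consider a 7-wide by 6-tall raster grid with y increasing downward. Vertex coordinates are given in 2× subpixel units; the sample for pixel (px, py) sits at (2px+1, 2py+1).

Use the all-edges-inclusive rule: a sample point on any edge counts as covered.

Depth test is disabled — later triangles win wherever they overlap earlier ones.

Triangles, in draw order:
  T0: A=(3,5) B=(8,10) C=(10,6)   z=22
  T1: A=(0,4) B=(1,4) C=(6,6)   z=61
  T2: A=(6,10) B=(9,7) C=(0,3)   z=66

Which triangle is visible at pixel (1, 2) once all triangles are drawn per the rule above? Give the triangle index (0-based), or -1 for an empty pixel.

T0:
  2·area = 30  (B↔C swapped to make it positive)
  edge (3, 5)→(10, 6): d=(7,1) inclusive
  edge (10, 6)→(8, 10): d=(-2,4) inclusive
  edge (8, 10)→(3, 5): d=(-5,-5) inclusive
    (0,1)@(1, 3): e=[-12,42,0] → .  [on edge]
    (1,2)@(3, 5): e=[0,30,0] → X  [on edge]
    (2,2)@(5, 5): e=[-2,22,10] → .
    (1,3)@(3, 7): e=[14,26,-10] → .
    (2,3)@(5, 7): e=[12,18,0] → X  [on edge]
    (3,3)@(7, 7): e=[10,10,10] → X
    (4,3)@(9, 7): e=[8,2,20] → X
    (5,3)@(11, 7): e=[6,-6,30] → .
    (2,4)@(5, 9): e=[26,14,-10] → .
    (3,4)@(7, 9): e=[24,6,0] → X  [on edge]
    (4,4)@(9, 9): e=[22,-2,10] → .
    (3,5)@(7, 11): e=[38,2,-10] → .
    (4,5)@(9, 11): e=[36,-6,0] → .  [on edge]
  covered (5 px):
    . . . . . . .
    . . . . . . .
    . X . . . . .
    . . X X X . .
    . . . X . . .
    . . . . . . .
T1:
  2·area = 2
  edge (0, 4)→(1, 4): d=(1,0) inclusive
  edge (1, 4)→(6, 6): d=(5,2) inclusive
  edge (6, 6)→(0, 4): d=(-6,-2) inclusive
    (1,2)@(3, 5): e=[1,1,0] → X  [on edge]
    (2,2)@(5, 5): e=[1,-3,4] → .
    (1,3)@(3, 7): e=[3,11,-12] → .
    (4,3)@(9, 7): e=[3,-1,0] → .  [on edge]
  covered (1 px):
    . . . . . . .
    . . . . . . .
    . X . . . . .
    . . . . . . .
    . . . . . . .
    . . . . . . .
T2:
  2·area = 39  (B↔C swapped to make it positive)
  edge (6, 10)→(0, 3): d=(-6,-7) inclusive
  edge (0, 3)→(9, 7): d=(9,4) inclusive
  edge (9, 7)→(6, 10): d=(-3,3) inclusive
    (6,1)@(13, 3): e=[91,-52,0] → .  [on edge]
    (1,2)@(3, 5): e=[9,6,24] → X
    (2,2)@(5, 5): e=[23,-2,18] → .
    (5,2)@(11, 5): e=[65,-26,0] → .  [on edge]
    (1,3)@(3, 7): e=[-3,24,18] → .
    (2,3)@(5, 7): e=[11,16,12] → X
    (3,3)@(7, 7): e=[25,8,6] → X
    (4,3)@(9, 7): e=[39,0,0] → X  [on edge]
    (5,3)@(11, 7): e=[53,-8,-6] → .
    (2,4)@(5, 9): e=[-1,34,6] → .
    (3,4)@(7, 9): e=[13,26,0] → X  [on edge]
    (4,4)@(9, 9): e=[27,18,-6] → .
    (2,5)@(5, 11): e=[-13,52,0] → .  [on edge]
  covered (5 px):
    . . . . . . .
    . . . . . . .
    . X . . . . .
    . . X X X . .
    . . . X . . .
    . . . . . . .

Z-buffer (winner per pixel, '.' = empty):
  . . . . . . .
  . . . . . . .
  . 2 . . . . .
  . . 2 2 2 . .
  . . . 2 . . .
  . . . . . . .

Final: 2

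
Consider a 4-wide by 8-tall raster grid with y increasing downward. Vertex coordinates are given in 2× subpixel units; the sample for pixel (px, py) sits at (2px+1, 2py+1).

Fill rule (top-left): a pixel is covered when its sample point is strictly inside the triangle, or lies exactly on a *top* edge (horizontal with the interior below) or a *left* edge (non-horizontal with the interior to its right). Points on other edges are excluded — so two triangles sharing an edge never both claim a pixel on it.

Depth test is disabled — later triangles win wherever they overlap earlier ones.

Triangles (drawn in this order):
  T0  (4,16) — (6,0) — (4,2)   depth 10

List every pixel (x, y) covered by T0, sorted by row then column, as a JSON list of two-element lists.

T0:
  2·area = 28  (B↔C swapped to make it positive)
  edge (4, 16)→(4, 2): d=(0,-14) top-left  bias=+0
  edge (4, 2)→(6, 0): d=(2,-2) top-left  bias=+0
  edge (6, 0)→(4, 16): d=(-2,16) right/bottom  bias=-1
    (2,0)@(5, 1): e=[14,0,14] → X  [on edge]
    (3,0)@(7, 1): e=[42,4,-18] → .
    (1,1)@(3, 3): e=[-14,0,42] → .  [on edge]
    (2,1)@(5, 3): e=[14,4,10] → X
    (3,1)@(7, 3): e=[42,8,-22] → .
    (0,2)@(1, 5): e=[-42,0,70] → .  [on edge]
    (2,2)@(5, 5): e=[14,8,6] → X
    (3,2)@(7, 5): e=[42,12,-26] → .
    (2,3)@(5, 7): e=[14,12,2] → X
    (3,3)@(7, 7): e=[42,16,-30] → .
    (2,4)@(5, 9): e=[14,16,-2] → .
  covered (4 px):
    . . X .
    . . X .
    . . X .
    . . X .
    . . . .
    . . . .
    . . . .
    . . . .

Final: [[2,0],[2,1],[2,2],[2,3]]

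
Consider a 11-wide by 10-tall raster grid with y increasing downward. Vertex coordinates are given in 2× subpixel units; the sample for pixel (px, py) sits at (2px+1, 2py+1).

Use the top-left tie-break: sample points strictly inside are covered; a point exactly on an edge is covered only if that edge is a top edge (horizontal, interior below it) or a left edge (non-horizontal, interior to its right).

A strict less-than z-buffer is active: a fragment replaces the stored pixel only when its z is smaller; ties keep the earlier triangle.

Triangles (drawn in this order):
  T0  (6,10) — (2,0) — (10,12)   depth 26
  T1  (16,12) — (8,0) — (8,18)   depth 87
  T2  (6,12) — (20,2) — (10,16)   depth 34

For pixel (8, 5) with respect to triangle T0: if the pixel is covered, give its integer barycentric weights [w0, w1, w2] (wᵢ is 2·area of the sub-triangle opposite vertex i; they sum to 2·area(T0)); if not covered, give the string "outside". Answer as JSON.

T0:
  2·area = 32
  edge (6, 10)→(2, 0): d=(-4,-10) top-left  bias=+0
  edge (2, 0)→(10, 12): d=(8,12) right/bottom  bias=-1
  edge (10, 12)→(6, 10): d=(-4,-2) top-left  bias=+0
    (2,2)@(5, 5): e=[10,4,18] → X
    (3,2)@(7, 5): e=[30,-20,22] → .
    (2,3)@(5, 7): e=[2,20,10] → X
    (3,3)@(7, 7): e=[22,-4,14] → .
    (2,4)@(5, 9): e=[-6,36,2] → .
    (3,4)@(7, 9): e=[14,12,6] → X
    (4,4)@(9, 9): e=[34,-12,10] → .
    (3,5)@(7, 11): e=[6,28,-2] → .
    (4,5)@(9, 11): e=[26,4,2] → X
    (5,5)@(11, 11): e=[46,-20,6] → .
    (4,6)@(9, 13): e=[18,20,-6] → .
  covered (4 px):
    . . . . . . . . . . .
    . . . . . . . . . . .
    . . X . . . . . . . .
    . . X . . . . . . . .
    . . . X . . . . . . .
    . . . . X . . . . . .
    . . . . . . . . . . .
    . . . . . . . . . . .
    . . . . . . . . . . .
    . . . . . . . . . . .
T1:
  2·area = 144  (B↔C swapped to make it positive)
  edge (16, 12)→(8, 18): d=(-8,6) right/bottom  bias=-1
  edge (8, 18)→(8, 0): d=(0,-18) top-left  bias=+0
  edge (8, 0)→(16, 12): d=(8,12) right/bottom  bias=-1
    (4,1)@(9, 3): e=[114,18,12] → X
    (5,1)@(11, 3): e=[102,54,-12] → .
    (4,2)@(9, 5): e=[98,18,28] → X
    (5,2)@(11, 5): e=[86,54,4] → X
    (6,2)@(13, 5): e=[74,90,-20] → .
    (4,3)@(9, 7): e=[82,18,44] → X
    (6,3)@(13, 7): e=[58,90,-4] → .
    (4,4)@(9, 9): e=[66,18,60] → X
    (6,4)@(13, 9): e=[42,90,12] → X
    (7,4)@(15, 9): e=[30,126,-12] → .
    (4,5)@(9, 11): e=[50,18,76] → X
    (7,5)@(15, 11): e=[14,126,4] → X
  covered (18 px):
    . . . . . . . . . . .
    . . . . X . . . . . .
    . . . . X X . . . . .
    . . . . X X . . . . .
    . . . . X X X . . . .
    . . . . X X X X . . .
    . . . . X X X . . . .
    . . . . X X . . . . .
    . . . . X . . . . . .
    . . . . . . . . . . .
T2:
  2·area = 96
  edge (6, 12)→(20, 2): d=(14,-10) top-left  bias=+0
  edge (20, 2)→(10, 16): d=(-10,14) right/bottom  bias=-1
  edge (10, 16)→(6, 12): d=(-4,-4) top-left  bias=+0
    (9,1)@(19, 3): e=[4,4,88] → X
    (10,1)@(21, 3): e=[24,-24,96] → .
    (8,2)@(17, 5): e=[12,12,72] → X
    (9,2)@(19, 5): e=[32,-16,80] → .
    (0,3)@(1, 7): e=[-120,216,0] → .  [on edge]
    (6,3)@(13, 7): e=[0,48,48] → X  [on edge]
    (7,3)@(15, 7): e=[20,20,56] → X
    (8,3)@(17, 7): e=[40,-8,64] → .
    (1,4)@(3, 9): e=[-72,168,0] → .  [on edge]
    (5,4)@(11, 9): e=[8,56,32] → X
    (7,4)@(15, 9): e=[48,0,48] → .  [on edge]
    (2,5)@(5, 11): e=[-24,120,0] → .  [on edge]
    (3,6)@(7, 13): e=[24,72,0] → X  [on edge]
    (4,7)@(9, 15): e=[72,24,0] → X  [on edge]
    (5,8)@(11, 17): e=[120,-24,0] → .  [on edge]
    (6,9)@(13, 19): e=[168,-72,0] → .  [on edge]
  covered (13 px):
    . . . . . . . . . . .
    . . . . . . . . . X .
    . . . . . . . . X . .
    . . . . . . X X . . .
    . . . . . X X . . . .
    . . . . X X X . . . .
    . . . X X X . . . . .
    . . . . X . . . . . .
    . . . . . . . . . . .
    . . . . . . . . . . .

Result: "outside"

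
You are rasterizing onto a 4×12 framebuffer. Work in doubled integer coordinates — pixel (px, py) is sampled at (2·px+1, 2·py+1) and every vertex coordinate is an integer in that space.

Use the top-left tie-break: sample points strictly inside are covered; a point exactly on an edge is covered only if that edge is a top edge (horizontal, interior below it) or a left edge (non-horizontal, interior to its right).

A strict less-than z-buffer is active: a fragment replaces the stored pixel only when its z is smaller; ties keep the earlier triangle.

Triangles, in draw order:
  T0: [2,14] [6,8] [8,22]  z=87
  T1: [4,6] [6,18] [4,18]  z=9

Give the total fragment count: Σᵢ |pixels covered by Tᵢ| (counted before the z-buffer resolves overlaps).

T0:
  2·area = 68
  edge (2, 14)→(6, 8): d=(4,-6) top-left  bias=+0
  edge (6, 8)→(8, 22): d=(2,14) right/bottom  bias=-1
  edge (8, 22)→(2, 14): d=(-6,-8) top-left  bias=+0
    (2,0)@(5, 1): e=[-34,0,102] → ·  [on edge]
    (2,5)@(5, 11): e=[6,20,42] → #
    (3,5)@(7, 11): e=[18,-8,58] → ·
    (1,6)@(3, 13): e=[2,52,14] → #
    (3,6)@(7, 13): e=[26,-4,46] → ·
    (1,7)@(3, 15): e=[10,56,2] → #
    (3,7)@(7, 15): e=[34,0,34] → ·  [on edge]
    (1,8)@(3, 17): e=[18,60,-10] → ·
    (2,8)@(5, 17): e=[30,32,6] → #
    (3,8)@(7, 17): e=[42,4,22] → #
    (2,9)@(5, 19): e=[38,36,-6] → ·
    (3,9)@(7, 19): e=[50,8,10] → #
  covered (8 px):
    · · · ·
    · · · ·
    · · · ·
    · · · ·
    · · · ·
    · · # ·
    · # # ·
    · # # ·
    · · # #
    · · · #
    · · · ·
    · · · ·
T1:
  2·area = 24
  edge (4, 6)→(6, 18): d=(2,12) right/bottom  bias=-1
  edge (6, 18)→(4, 18): d=(-2,0) right/bottom  bias=-1
  edge (4, 18)→(4, 6): d=(0,-12) top-left  bias=+0
    (2,6)@(5, 13): e=[2,10,12] → #
    (3,6)@(7, 13): e=[-22,10,36] → ·
    (2,7)@(5, 15): e=[6,6,12] → #
    (3,7)@(7, 15): e=[-18,6,36] → ·
    (2,8)@(5, 17): e=[10,2,12] → #
    (3,8)@(7, 17): e=[-14,2,36] → ·
    (2,9)@(5, 19): e=[14,-2,12] → ·
  covered (3 px):
    · · · ·
    · · · ·
    · · · ·
    · · · ·
    · · · ·
    · · · ·
    · · # ·
    · · # ·
    · · # ·
    · · · ·
    · · · ·
    · · · ·

Final: 11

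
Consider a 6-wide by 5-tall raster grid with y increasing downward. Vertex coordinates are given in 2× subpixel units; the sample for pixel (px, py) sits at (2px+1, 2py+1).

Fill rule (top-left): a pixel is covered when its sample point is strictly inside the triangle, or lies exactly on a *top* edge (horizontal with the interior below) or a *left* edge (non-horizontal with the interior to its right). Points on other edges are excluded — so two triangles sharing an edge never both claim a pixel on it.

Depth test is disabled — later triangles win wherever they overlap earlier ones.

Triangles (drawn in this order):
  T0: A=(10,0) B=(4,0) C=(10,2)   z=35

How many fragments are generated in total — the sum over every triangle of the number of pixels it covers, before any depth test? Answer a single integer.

T0:
  2·area = 12  (B↔C swapped to make it positive)
  edge (10, 0)→(10, 2): d=(0,2) right/bottom  bias=-1
  edge (10, 2)→(4, 0): d=(-6,-2) top-left  bias=+0
  edge (4, 0)→(10, 0): d=(6,0) top-left  bias=+0
    (3,0)@(7, 1): e=[6,0,6] → X  [on edge]
    (4,0)@(9, 1): e=[2,4,6] → X
    (5,0)@(11, 1): e=[-2,8,6] → .
    (3,1)@(7, 3): e=[6,-12,18] → .
    (4,1)@(9, 3): e=[2,-8,18] → .
  covered (2 px):
    . . . X X .
    . . . . . .
    . . . . . .
    . . . . . .
    . . . . . .

Final: 2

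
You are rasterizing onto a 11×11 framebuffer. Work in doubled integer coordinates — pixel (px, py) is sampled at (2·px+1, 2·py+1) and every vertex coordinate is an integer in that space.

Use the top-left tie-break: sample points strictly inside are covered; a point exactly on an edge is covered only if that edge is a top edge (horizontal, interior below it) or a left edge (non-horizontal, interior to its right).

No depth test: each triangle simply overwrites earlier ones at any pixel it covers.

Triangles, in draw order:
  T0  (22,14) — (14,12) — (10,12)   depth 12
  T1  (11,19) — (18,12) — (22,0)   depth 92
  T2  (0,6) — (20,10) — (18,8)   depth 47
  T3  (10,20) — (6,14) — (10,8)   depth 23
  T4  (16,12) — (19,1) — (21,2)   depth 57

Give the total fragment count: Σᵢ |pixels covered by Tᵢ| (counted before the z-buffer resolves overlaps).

T0:
  2·area = 8  (B↔C swapped to make it positive)
  edge (22, 14)→(10, 12): d=(-12,-2) top-left  bias=+0
  edge (10, 12)→(14, 12): d=(4,0) top-left  bias=+0
  edge (14, 12)→(22, 14): d=(8,2) right/bottom  bias=-1
    (8,6)@(17, 13): e=[2,4,2] → X
    (9,6)@(19, 13): e=[6,4,-2] → .
    (8,7)@(17, 15): e=[-22,12,18] → .
  covered (1 px):
    . . . . . . . . . . .
    . . . . . . . . . . .
    . . . . . . . . . . .
    . . . . . . . . . . .
    . . . . . . . . . . .
    . . . . . . . . . . .
    . . . . . . . . X . .
    . . . . . . . . . . .
    . . . . . . . . . . .
    . . . . . . . . . . .
    . . . . . . . . . . .
T1:
  2·area = 56  (B↔C swapped to make it positive)
  edge (11, 19)→(22, 0): d=(11,-19) top-left  bias=+0
  edge (22, 0)→(18, 12): d=(-4,12) right/bottom  bias=-1
  edge (18, 12)→(11, 19): d=(-7,7) right/bottom  bias=-1
    (10,1)@(21, 3): e=[14,0,42] → .  [on edge]
    (9,3)@(19, 7): e=[20,8,28] → X
    (10,3)@(21, 7): e=[58,-16,14] → .
    (8,4)@(17, 9): e=[4,24,28] → X
    (9,4)@(19, 9): e=[42,0,14] → .  [on edge]
    (10,4)@(21, 9): e=[80,-24,0] → .  [on edge]
    (8,5)@(17, 11): e=[26,16,14] → X
    (9,5)@(19, 11): e=[64,-8,0] → .  [on edge]
    (7,6)@(15, 13): e=[10,32,14] → X
    (8,6)@(17, 13): e=[48,8,0] → .  [on edge]
    (7,7)@(15, 15): e=[32,24,0] → .  [on edge]
    (8,7)@(17, 15): e=[70,0,-14] → .  [on edge]
    (6,8)@(13, 17): e=[16,40,0] → .  [on edge]
    (5,9)@(11, 19): e=[0,56,0] → .  [on edge]
    (4,10)@(9, 21): e=[-16,72,0] → .  [on edge]
    (7,10)@(15, 21): e=[98,0,-42] → .  [on edge]
  covered (4 px):
    . . . . . . . . . . .
    . . . . . . . . . . .
    . . . . . . . . . . .
    . . . . . . . . . X .
    . . . . . . . . X . .
    . . . . . . . . X . .
    . . . . . . . X . . .
    . . . . . . . . . . .
    . . . . . . . . . . .
    . . . . . . . . . . .
    . . . . . . . . . . .
T2:
  2·area = 32  (B↔C swapped to make it positive)
  edge (0, 6)→(18, 8): d=(18,2) right/bottom  bias=-1
  edge (18, 8)→(20, 10): d=(2,2) right/bottom  bias=-1
  edge (20, 10)→(0, 6): d=(-20,-4) top-left  bias=+0
    (5,0)@(11, 1): e=[-112,0,144] → .  [on edge]
    (6,1)@(13, 3): e=[-80,0,112] → .  [on edge]
    (7,2)@(15, 5): e=[-48,0,80] → .  [on edge]
    (2,3)@(5, 7): e=[8,24,0] → X  [on edge]
    (3,3)@(7, 7): e=[4,20,8] → X
    (4,3)@(9, 7): e=[0,16,16] → .  [on edge]
    (8,3)@(17, 7): e=[-16,0,48] → .  [on edge]
    (2,4)@(5, 9): e=[44,28,-40] → .
    (3,4)@(7, 9): e=[40,24,-32] → .
    (7,4)@(15, 9): e=[24,8,0] → X  [on edge]
    (8,4)@(17, 9): e=[20,4,8] → X
    (9,4)@(19, 9): e=[16,0,16] → .  [on edge]
    (10,5)@(21, 11): e=[48,0,-16] → .  [on edge]
  covered (4 px):
    . . . . . . . . . . .
    . . . . . . . . . . .
    . . . . . . . . . . .
    . . X X . . . . . . .
    . . . . . . . X X . .
    . . . . . . . . . . .
    . . . . . . . . . . .
    . . . . . . . . . . .
    . . . . . . . . . . .
    . . . . . . . . . . .
    . . . . . . . . . . .
T3:
  2·area = 48
  edge (10, 20)→(6, 14): d=(-4,-6) top-left  bias=+0
  edge (6, 14)→(10, 8): d=(4,-6) top-left  bias=+0
  edge (10, 8)→(10, 20): d=(0,12) right/bottom  bias=-1
    (4,5)@(9, 11): e=[30,6,12] → X
    (5,5)@(11, 11): e=[42,18,-12] → .
    (3,6)@(7, 13): e=[10,2,36] → X
    (5,6)@(11, 13): e=[34,26,-12] → .
    (3,7)@(7, 15): e=[2,10,36] → X
    (5,7)@(11, 15): e=[26,34,-12] → .
    (3,8)@(7, 17): e=[-6,18,36] → .
    (4,8)@(9, 17): e=[6,30,12] → X
    (5,8)@(11, 17): e=[18,42,-12] → .
    (4,9)@(9, 19): e=[-2,38,12] → .
  covered (6 px):
    . . . . . . . . . . .
    . . . . . . . . . . .
    . . . . . . . . . . .
    . . . . . . . . . . .
    . . . . . . . . . . .
    . . . . X . . . . . .
    . . . X X . . . . . .
    . . . X X . . . . . .
    . . . . X . . . . . .
    . . . . . . . . . . .
    . . . . . . . . . . .
T4:
  2·area = 25
  edge (16, 12)→(19, 1): d=(3,-11) top-left  bias=+0
  edge (19, 1)→(21, 2): d=(2,1) right/bottom  bias=-1
  edge (21, 2)→(16, 12): d=(-5,10) right/bottom  bias=-1
    (9,0)@(19, 1): e=[0,0,25] → .  [on edge]
    (9,1)@(19, 3): e=[6,4,15] → X
    (10,1)@(21, 3): e=[28,2,-5] → .
    (9,2)@(19, 5): e=[12,8,5] → X
    (10,2)@(21, 5): e=[34,6,-15] → .
    (9,3)@(19, 7): e=[18,12,-5] → .
    (8,4)@(17, 9): e=[2,18,5] → X
    (9,4)@(19, 9): e=[24,16,-15] → .
    (8,5)@(17, 11): e=[8,22,-5] → .
  covered (3 px):
    . . . . . . . . . . .
    . . . . . . . . . X .
    . . . . . . . . . X .
    . . . . . . . . . . .
    . . . . . . . . X . .
    . . . . . . . . . . .
    . . . . . . . . . . .
    . . . . . . . . . . .
    . . . . . . . . . . .
    . . . . . . . . . . .
    . . . . . . . . . . .

Final: 18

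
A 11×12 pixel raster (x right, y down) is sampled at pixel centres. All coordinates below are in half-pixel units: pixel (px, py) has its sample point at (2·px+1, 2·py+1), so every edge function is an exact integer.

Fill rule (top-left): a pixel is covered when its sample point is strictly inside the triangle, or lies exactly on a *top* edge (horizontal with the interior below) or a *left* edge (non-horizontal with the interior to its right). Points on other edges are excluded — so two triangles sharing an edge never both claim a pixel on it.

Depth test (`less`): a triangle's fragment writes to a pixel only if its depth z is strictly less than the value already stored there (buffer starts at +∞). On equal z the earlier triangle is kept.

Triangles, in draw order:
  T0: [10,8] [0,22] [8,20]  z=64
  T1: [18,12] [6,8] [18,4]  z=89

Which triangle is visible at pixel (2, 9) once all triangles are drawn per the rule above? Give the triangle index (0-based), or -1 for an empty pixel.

T0:
  2·area = 92  (B↔C swapped to make it positive)
  edge (10, 8)→(8, 20): d=(-2,12) right/bottom  bias=-1
  edge (8, 20)→(0, 22): d=(-8,2) right/bottom  bias=-1
  edge (0, 22)→(10, 8): d=(10,-14) top-left  bias=+0
    (7,0)@(15, 1): e=[-46,138,0] → ·  [on edge]
    (4,5)@(9, 11): e=[6,70,16] → █
    (5,5)@(11, 11): e=[-18,66,44] → ·
    (3,6)@(7, 13): e=[26,58,8] → █
    (5,6)@(11, 13): e=[-22,50,64] → ·
    (2,7)@(5, 15): e=[46,46,0] → █  [on edge]
    (4,7)@(9, 15): e=[-2,38,56] → ·
    (2,8)@(5, 17): e=[42,30,20] → █
    (4,8)@(9, 17): e=[-6,22,76] → ·
    (1,9)@(3, 19): e=[62,18,12] → █
    (4,9)@(9, 19): e=[-10,6,96] → ·
    (0,10)@(1, 21): e=[82,6,4] → █
  covered (12 px):
    · · · · · · · · · · ·
    · · · · · · · · · · ·
    · · · · · · · · · · ·
    · · · · · · · · · · ·
    · · · · · · · · · · ·
    · · · · █ · · · · · ·
    · · · █ █ · · · · · ·
    · · █ █ · · · · · · ·
    · · █ █ · · · · · · ·
    · █ █ █ · · · · · · ·
    █ █ · · · · · · · · ·
    · · · · · · · · · · ·
T1:
  2·area = 96
  edge (18, 12)→(6, 8): d=(-12,-4) top-left  bias=+0
  edge (6, 8)→(18, 4): d=(12,-4) top-left  bias=+0
  edge (18, 4)→(18, 12): d=(0,8) right/bottom  bias=-1
    (10,1)@(21, 3): e=[120,0,-24] → ·  [on edge]
    (7,2)@(15, 5): e=[72,0,24] → █  [on edge]
    (8,2)@(17, 5): e=[80,8,8] → █
    (9,2)@(19, 5): e=[88,16,-8] → ·
    (1,3)@(3, 7): e=[0,-24,120] → ·  [on edge]
    (4,3)@(9, 7): e=[24,0,72] → █  [on edge]
    (5,3)@(11, 7): e=[32,8,56] → █
    (6,3)@(13, 7): e=[40,16,40] → █
    (9,3)@(19, 7): e=[64,40,-8] → ·
    (1,4)@(3, 9): e=[-24,0,120] → ·  [on edge]
    (4,4)@(9, 9): e=[0,24,72] → █  [on edge]
    (9,4)@(19, 9): e=[40,64,-8] → ·
    (7,5)@(15, 11): e=[0,72,24] → █  [on edge]
    (10,6)@(21, 13): e=[0,120,-24] → ·  [on edge]
  covered (14 px):
    · · · · · · · · · · ·
    · · · · · · · · · · ·
    · · · · · · · █ █ · ·
    · · · · █ █ █ █ █ · ·
    · · · · █ █ █ █ █ · ·
    · · · · · · · █ █ · ·
    · · · · · · · · · · ·
    · · · · · · · · · · ·
    · · · · · · · · · · ·
    · · · · · · · · · · ·
    · · · · · · · · · · ·
    · · · · · · · · · · ·

Z-buffer (winner per pixel, '.' = empty):
  . . . . . . . . . . .
  . . . . . . . . . . .
  . . . . . . . 1 1 . .
  . . . . 1 1 1 1 1 . .
  . . . . 1 1 1 1 1 . .
  . . . . 0 . . 1 1 . .
  . . . 0 0 . . . . . .
  . . 0 0 . . . . . . .
  . . 0 0 . . . . . . .
  . 0 0 0 . . . . . . .
  0 0 . . . . . . . . .
  . . . . . . . . . . .

Answer: 0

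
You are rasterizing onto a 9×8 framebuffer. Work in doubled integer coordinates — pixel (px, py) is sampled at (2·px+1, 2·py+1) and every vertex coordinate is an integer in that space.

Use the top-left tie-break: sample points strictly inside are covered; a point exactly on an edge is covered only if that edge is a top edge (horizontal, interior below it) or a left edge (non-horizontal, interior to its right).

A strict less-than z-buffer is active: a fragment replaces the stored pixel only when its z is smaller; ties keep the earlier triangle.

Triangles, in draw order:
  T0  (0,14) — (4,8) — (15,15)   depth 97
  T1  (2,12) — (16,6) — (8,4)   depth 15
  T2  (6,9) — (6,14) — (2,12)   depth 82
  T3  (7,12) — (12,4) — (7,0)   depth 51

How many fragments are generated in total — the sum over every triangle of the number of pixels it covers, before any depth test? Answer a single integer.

T0:
  2·area = 94
  edge (0, 14)→(4, 8): d=(4,-6) top-left  bias=+0
  edge (4, 8)→(15, 15): d=(11,7) right/bottom  bias=-1
  edge (15, 15)→(0, 14): d=(-15,-1) top-left  bias=+0
    (2,4)@(5, 9): e=[10,4,80] → #
    (3,4)@(7, 9): e=[22,-10,82] → ·
    (1,5)@(3, 11): e=[6,40,48] → #
    (3,5)@(7, 11): e=[30,12,52] → #
    (4,5)@(9, 11): e=[42,-2,54] → ·
    (0,6)@(1, 13): e=[2,76,16] → #
    (4,6)@(9, 13): e=[50,20,24] → #
    (5,6)@(11, 13): e=[62,6,26] → #
    (6,6)@(13, 13): e=[74,-8,28] → ·
    (0,7)@(1, 15): e=[10,98,-14] → ·
    (1,7)@(3, 15): e=[22,84,-12] → ·
    (2,7)@(5, 15): e=[34,70,-10] → ·
    (7,7)@(15, 15): e=[94,0,0] → ·  [on edge]
  covered (10 px):
    · · · · · · · · ·
    · · · · · · · · ·
    · · · · · · · · ·
    · · · · · · · · ·
    · · # · · · · · ·
    · # # # · · · · ·
    # # # # # # · · ·
    · · · · · · · · ·
T1:
  2·area = 76  (B↔C swapped to make it positive)
  edge (2, 12)→(8, 4): d=(6,-8) top-left  bias=+0
  edge (8, 4)→(16, 6): d=(8,2) right/bottom  bias=-1
  edge (16, 6)→(2, 12): d=(-14,6) right/bottom  bias=-1
    (4,2)@(9, 5): e=[14,6,56] → #
    (5,2)@(11, 5): e=[30,2,44] → #
    (6,2)@(13, 5): e=[46,-2,32] → ·
    (3,3)@(7, 7): e=[10,26,40] → #
    (6,3)@(13, 7): e=[58,14,4] → #
    (7,3)@(15, 7): e=[74,10,-8] → ·
    (2,4)@(5, 9): e=[6,46,24] → #
    (4,4)@(9, 9): e=[38,38,0] → ·  [on edge]
    (5,4)@(11, 9): e=[54,34,-12] → ·
    (6,4)@(13, 9): e=[70,30,-24] → ·
    (1,5)@(3, 11): e=[2,66,8] → #
    (2,5)@(5, 11): e=[18,62,-4] → ·
  covered (9 px):
    · · · · · · · · ·
    · · · · · · · · ·
    · · · · # # · · ·
    · · · # # # # · ·
    · · # # · · · · ·
    · # · · · · · · ·
    · · · · · · · · ·
    · · · · · · · · ·
T2:
  2·area = 20
  edge (6, 9)→(6, 14): d=(0,5) right/bottom  bias=-1
  edge (6, 14)→(2, 12): d=(-4,-2) top-left  bias=+0
  edge (2, 12)→(6, 9): d=(4,-3) top-left  bias=+0
    (2,5)@(5, 11): e=[5,10,5] → #
    (3,5)@(7, 11): e=[-5,14,11] → ·
    (2,6)@(5, 13): e=[5,2,13] → #
    (3,6)@(7, 13): e=[-5,6,19] → ·
    (2,7)@(5, 15): e=[5,-6,21] → ·
  covered (2 px):
    · · · · · · · · ·
    · · · · · · · · ·
    · · · · · · · · ·
    · · · · · · · · ·
    · · · · · · · · ·
    · · # · · · · · ·
    · · # · · · · · ·
    · · · · · · · · ·
T3:
  2·area = 60  (B↔C swapped to make it positive)
  edge (7, 12)→(7, 0): d=(0,-12) top-left  bias=+0
  edge (7, 0)→(12, 4): d=(5,4) right/bottom  bias=-1
  edge (12, 4)→(7, 12): d=(-5,8) right/bottom  bias=-1
    (3,0)@(7, 1): e=[0,5,55] → #  [on edge]
    (4,0)@(9, 1): e=[24,-3,39] → ·
    (3,1)@(7, 3): e=[0,15,45] → #  [on edge]
    (4,1)@(9, 3): e=[24,7,29] → #
    (5,1)@(11, 3): e=[48,-1,13] → ·
    (3,2)@(7, 5): e=[0,25,35] → #  [on edge]
    (5,2)@(11, 5): e=[48,9,3] → #
    (6,2)@(13, 5): e=[72,1,-13] → ·
    (3,3)@(7, 7): e=[0,35,25] → #  [on edge]
    (5,3)@(11, 7): e=[48,19,-7] → ·
    (3,4)@(7, 9): e=[0,45,15] → #  [on edge]
    (4,4)@(9, 9): e=[24,37,-1] → ·
    (3,5)@(7, 11): e=[0,55,5] → #  [on edge]
    (3,6)@(7, 13): e=[0,65,-5] → ·  [on edge]
    (3,7)@(7, 15): e=[0,75,-15] → ·  [on edge]
  covered (10 px):
    · · · # · · · · ·
    · · · # # · · · ·
    · · · # # # · · ·
    · · · # # · · · ·
    · · · # · · · · ·
    · · · # · · · · ·
    · · · · · · · · ·
    · · · · · · · · ·

Result: 31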